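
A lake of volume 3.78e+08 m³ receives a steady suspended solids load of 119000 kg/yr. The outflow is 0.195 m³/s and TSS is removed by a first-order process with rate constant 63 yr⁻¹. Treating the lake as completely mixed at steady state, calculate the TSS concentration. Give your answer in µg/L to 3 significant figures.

Outflow Q = 0.195 m³/s × 3.156e+07 s/yr = 6.154e+06 m³/yr.
Steady-state CSTR mass balance: W = Q·C + k·V·C, so C = W/(Q + kV).
Q + kV = 6.154e+06 + 63·3.78e+08 = 2.382e+10 m³/yr.
C = 119000/2.382e+10 = 4.996e-06 kg/m³ = 0.004996 mg/L = 4.996 µg/L.

5.00 µg/L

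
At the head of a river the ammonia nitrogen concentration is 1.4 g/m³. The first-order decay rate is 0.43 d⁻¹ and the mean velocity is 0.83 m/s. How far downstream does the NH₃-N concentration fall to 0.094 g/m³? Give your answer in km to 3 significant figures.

From C = C₀·e^(−kt), t = ln(C₀/C)/k = ln(1.4/0.094)/0.43 = 2.701/0.43 = 6.281 d.
Distance = v·t = 0.83 m/s × 5.427e+05 s = 4.504e+05 m = 450.4 km.

450 km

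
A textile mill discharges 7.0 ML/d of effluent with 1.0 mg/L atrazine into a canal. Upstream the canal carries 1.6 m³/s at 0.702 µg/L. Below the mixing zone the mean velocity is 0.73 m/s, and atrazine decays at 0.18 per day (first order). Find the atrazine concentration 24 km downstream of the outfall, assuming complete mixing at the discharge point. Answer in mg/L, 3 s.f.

0.0456 mg/L

7.0 ML/d = 0.08102 m³/s.
0.702 µg/L = 0.000702 mg/L.
After complete mixing, C₀ = (0.08102·1 + 1.6·0.000702) / 1.681 = 0.04886 mg/L.
Travel time t = 2.4e+04 m / 0.73 m/s = 3.288e+04 s = 0.3805 d.
C = 0.04886·exp(−0.18·0.3805) = 0.04886·0.9338 = 0.04563 mg/L.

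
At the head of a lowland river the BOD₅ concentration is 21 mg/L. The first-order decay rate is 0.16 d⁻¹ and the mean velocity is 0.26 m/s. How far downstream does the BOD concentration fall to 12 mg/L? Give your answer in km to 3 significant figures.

78.6 km

From C = C₀·e^(−kt), t = ln(C₀/C)/k = ln(21/12)/0.16 = 0.5596/0.16 = 3.498 d.
Distance = v·t = 0.26 m/s × 3.022e+05 s = 7.857e+04 m = 78.57 km.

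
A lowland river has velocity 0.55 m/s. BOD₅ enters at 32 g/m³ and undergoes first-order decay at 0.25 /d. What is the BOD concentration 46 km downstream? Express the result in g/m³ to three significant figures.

Travel time t = 46 km / 0.55 m/s = 4.6e+04/0.55 = 8.364e+04 s = 0.968 d.
First-order decay: C = 32·exp(−0.25·0.968) = 32·0.7851 = 25.12 g/m³.

25.1 g/m³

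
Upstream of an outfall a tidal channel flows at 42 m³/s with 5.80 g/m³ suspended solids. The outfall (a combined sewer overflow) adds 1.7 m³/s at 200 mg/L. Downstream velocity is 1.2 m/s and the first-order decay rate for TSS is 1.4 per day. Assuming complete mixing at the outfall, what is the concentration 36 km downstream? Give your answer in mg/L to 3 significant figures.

8.21 mg/L

After complete mixing, C₀ = (1.7·200 + 42·5.8) / 43.7 = 13.35 mg/L.
Travel time t = 3.6e+04 m / 1.2 m/s = 3e+04 s = 0.3472 d.
C = 13.35·exp(−1.4·0.3472) = 13.35·0.615 = 8.213 mg/L.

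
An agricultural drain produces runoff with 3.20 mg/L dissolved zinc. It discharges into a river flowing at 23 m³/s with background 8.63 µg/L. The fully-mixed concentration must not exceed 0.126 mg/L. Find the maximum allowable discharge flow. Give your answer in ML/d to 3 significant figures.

75.9 ML/d

8.63 µg/L = 0.00863 mg/L.
Mass balance at complete mixing: C_std·(Q_w + Q_r) = Q_w·C_e + Q_r·C_b.
Rearranging, Q_w = Q_r·(C_std − C_b)/(C_e − C_std) = 23·(0.126 − 0.00863) / (3.2 − 0.126) = 0.8782 m³/s.
= 75.87 ML/d.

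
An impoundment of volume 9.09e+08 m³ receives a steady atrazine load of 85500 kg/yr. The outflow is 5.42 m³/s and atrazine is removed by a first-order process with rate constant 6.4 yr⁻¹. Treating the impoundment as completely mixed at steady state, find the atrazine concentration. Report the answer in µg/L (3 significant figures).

14.3 µg/L

Outflow Q = 5.42 m³/s × 3.156e+07 s/yr = 1.71e+08 m³/yr.
Steady-state CSTR mass balance: W = Q·C + k·V·C, so C = W/(Q + kV).
Q + kV = 1.71e+08 + 6.4·9.09e+08 = 5.989e+09 m³/yr.
C = 85500/5.989e+09 = 1.428e-05 kg/m³ = 0.01428 mg/L = 14.28 µg/L.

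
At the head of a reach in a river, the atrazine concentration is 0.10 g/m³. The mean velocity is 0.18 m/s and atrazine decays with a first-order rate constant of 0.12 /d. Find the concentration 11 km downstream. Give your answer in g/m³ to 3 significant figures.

0.0919 g/m³

Travel time t = 11 km / 0.18 m/s = 1.1e+04/0.18 = 6.111e+04 s = 0.7073 d.
First-order decay: C = 0.10·exp(−0.12·0.7073) = 0.10·0.9186 = 0.09186 g/m³.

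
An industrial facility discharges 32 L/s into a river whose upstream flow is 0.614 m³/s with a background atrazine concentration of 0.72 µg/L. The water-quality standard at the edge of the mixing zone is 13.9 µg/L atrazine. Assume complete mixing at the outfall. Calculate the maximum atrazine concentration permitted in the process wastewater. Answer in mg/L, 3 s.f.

32 L/s = 0.032 m³/s.
0.72 µg/L = 0.00072 mg/L.
13.9 µg/L = 0.0139 mg/L.
Mass balance: 0.0139·0.646 = 0.032·Cₑ + 0.614·0.00072.
Cₑ = (0.008979 − 0.0004421) / 0.032 = 0.2668 mg/L.

0.267 mg/L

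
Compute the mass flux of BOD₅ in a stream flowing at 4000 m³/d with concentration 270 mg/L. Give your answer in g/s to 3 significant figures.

12.5 g/s

4000 m³/d = 0.0463 m³/s.
Mass flux = Q·C = 0.0463 m³/s × 270 g/m³ = 12.5 g/s.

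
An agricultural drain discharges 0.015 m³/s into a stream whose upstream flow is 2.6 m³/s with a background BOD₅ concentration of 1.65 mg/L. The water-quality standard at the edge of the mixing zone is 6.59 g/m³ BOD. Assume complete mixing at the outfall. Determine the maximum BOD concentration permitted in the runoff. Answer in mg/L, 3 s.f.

863 mg/L

Mass balance: 6.59·2.615 = 0.015·Cₑ + 2.6·1.65.
Cₑ = (17.23 − 4.29) / 0.015 = 862.9 mg/L.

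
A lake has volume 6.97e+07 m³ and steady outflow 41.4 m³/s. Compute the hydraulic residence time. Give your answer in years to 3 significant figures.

0.0533 yr

Q = 41.4 m³/s × 3.156e+07 s/yr = 1.306e+09 m³/yr.
Hydraulic residence time τ = V/Q = 6.97e+07/1.306e+09 = 0.05335 yr.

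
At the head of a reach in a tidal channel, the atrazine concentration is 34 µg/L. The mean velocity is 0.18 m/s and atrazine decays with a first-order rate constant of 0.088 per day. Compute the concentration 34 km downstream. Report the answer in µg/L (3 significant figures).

Travel time t = 34 km / 0.18 m/s = 3.4e+04/0.18 = 1.889e+05 s = 2.186 d.
First-order decay: C = 34·exp(−0.088·2.186) = 34·0.825 = 28.05 µg/L.

28.0 µg/L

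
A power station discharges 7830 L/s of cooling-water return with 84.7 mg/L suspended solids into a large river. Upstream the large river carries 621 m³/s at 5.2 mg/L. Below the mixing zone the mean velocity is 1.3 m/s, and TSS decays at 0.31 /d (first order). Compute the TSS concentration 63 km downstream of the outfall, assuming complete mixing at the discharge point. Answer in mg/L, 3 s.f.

7830 L/s = 7.83 m³/s.
After complete mixing, C₀ = (7.83·84.7 + 621·5.2) / 628.8 = 6.19 mg/L.
Travel time t = 6.3e+04 m / 1.3 m/s = 4.846e+04 s = 0.5609 d.
C = 6.19·exp(−0.31·0.5609) = 6.19·0.8404 = 5.202 mg/L.

5.20 mg/L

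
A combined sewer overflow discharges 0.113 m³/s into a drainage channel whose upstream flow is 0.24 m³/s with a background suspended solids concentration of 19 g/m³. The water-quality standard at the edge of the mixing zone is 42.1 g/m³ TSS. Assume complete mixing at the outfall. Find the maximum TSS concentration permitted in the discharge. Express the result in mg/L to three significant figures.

Mass balance: 42.1·0.353 = 0.113·Cₑ + 0.24·19.
Cₑ = (14.86 − 4.56) / 0.113 = 91.16 mg/L.

91.2 mg/L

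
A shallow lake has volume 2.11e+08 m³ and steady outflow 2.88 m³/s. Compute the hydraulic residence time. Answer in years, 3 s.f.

2.32 yr

Q = 2.88 m³/s × 3.156e+07 s/yr = 9.089e+07 m³/yr.
Hydraulic residence time τ = V/Q = 2.11e+08/9.089e+07 = 2.322 yr.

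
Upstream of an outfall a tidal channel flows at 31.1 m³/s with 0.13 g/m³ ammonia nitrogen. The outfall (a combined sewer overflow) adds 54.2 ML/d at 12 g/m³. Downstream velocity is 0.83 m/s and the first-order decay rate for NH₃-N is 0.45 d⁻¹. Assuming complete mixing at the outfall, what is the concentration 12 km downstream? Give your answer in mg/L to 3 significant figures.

0.338 mg/L

54.2 ML/d = 0.6273 m³/s.
After complete mixing, C₀ = (0.6273·12 + 31.1·0.13) / 31.73 = 0.3647 mg/L.
Travel time t = 1.2e+04 m / 0.83 m/s = 1.446e+04 s = 0.1673 d.
C = 0.3647·exp(−0.45·0.1673) = 0.3647·0.9275 = 0.3382 mg/L.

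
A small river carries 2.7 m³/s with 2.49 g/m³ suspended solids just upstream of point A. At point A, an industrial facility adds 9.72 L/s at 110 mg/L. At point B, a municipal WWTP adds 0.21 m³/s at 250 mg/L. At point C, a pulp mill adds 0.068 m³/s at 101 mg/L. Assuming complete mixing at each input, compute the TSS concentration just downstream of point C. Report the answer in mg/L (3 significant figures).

22.5 mg/L

9.72 L/s = 0.00972 m³/s.
After input A: C = (2.7·2.49 + 0.00972·110) / 2.71 = 2.876 mg/L.
After input B: C = (2.71·2.876 + 0.21·250) / 2.92 = 20.65 mg/L.
After input C: C = (2.92·20.65 + 0.068·101) / 2.988 = 22.48 mg/L.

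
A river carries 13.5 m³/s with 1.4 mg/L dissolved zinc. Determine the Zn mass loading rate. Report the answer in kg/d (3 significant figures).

1630 kg/d

Mass flux = Q·C = 13.5 m³/s × 1.4 g/m³ = 18.9 g/s.
= 18.9 g/s × 86.4 = 1633 kg/d.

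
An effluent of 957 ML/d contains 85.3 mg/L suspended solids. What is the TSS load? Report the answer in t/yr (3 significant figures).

957 ML/d = 11.08 m³/s.
Mass flux = Q·C = 11.08 m³/s × 85.3 g/m³ = 944.8 g/s.
= 944.8 g/s × 31.56 = 2.982e+04 t/yr.

29800 t/yr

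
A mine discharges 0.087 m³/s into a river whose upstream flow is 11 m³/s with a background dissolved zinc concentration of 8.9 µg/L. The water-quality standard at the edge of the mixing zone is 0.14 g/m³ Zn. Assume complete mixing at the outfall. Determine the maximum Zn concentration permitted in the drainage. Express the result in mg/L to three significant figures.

8.9 µg/L = 0.0089 mg/L.
Mass balance: 0.14·11.09 = 0.087·Cₑ + 11·0.0089.
Cₑ = (1.552 − 0.0979) / 0.087 = 16.72 mg/L.

16.7 mg/L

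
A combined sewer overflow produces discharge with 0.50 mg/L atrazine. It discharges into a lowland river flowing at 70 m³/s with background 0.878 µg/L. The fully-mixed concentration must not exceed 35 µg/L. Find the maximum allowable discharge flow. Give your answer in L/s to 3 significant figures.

0.878 µg/L = 0.000878 mg/L.
35 µg/L = 0.035 mg/L.
Mass balance at complete mixing: C_std·(Q_w + Q_r) = Q_w·C_e + Q_r·C_b.
Rearranging, Q_w = Q_r·(C_std − C_b)/(C_e − C_std) = 70·(0.035 − 0.000878) / (0.5 − 0.035) = 5.137 m³/s.
= 5137 L/s.

5140 L/s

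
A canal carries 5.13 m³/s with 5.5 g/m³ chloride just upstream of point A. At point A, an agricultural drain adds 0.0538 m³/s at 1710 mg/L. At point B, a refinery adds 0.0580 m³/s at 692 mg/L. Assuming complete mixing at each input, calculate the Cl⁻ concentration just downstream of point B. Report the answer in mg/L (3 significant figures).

After input A: C = (5.13·5.5 + 0.0538·1710) / 5.184 = 23.19 mg/L.
After input B: C = (5.184·23.19 + 0.058·692) / 5.242 = 30.59 mg/L.

30.6 mg/L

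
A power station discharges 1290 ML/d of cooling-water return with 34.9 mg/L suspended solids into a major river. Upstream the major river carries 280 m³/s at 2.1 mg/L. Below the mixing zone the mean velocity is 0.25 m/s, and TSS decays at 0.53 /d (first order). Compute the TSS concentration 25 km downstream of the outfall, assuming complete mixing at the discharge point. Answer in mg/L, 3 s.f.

2.04 mg/L

1290 ML/d = 14.93 m³/s.
After complete mixing, C₀ = (14.93·34.9 + 280·2.1) / 294.9 = 3.76 mg/L.
Travel time t = 2.5e+04 m / 0.25 m/s = 1e+05 s = 1.157 d.
C = 3.76·exp(−0.53·1.157) = 3.76·0.5415 = 2.036 mg/L.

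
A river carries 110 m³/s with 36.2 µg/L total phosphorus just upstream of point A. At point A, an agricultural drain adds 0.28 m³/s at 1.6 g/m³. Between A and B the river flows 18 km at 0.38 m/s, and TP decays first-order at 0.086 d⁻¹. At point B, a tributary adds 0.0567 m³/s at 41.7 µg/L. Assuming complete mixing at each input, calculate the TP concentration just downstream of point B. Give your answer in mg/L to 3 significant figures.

0.0383 mg/L

36.2 µg/L = 0.0362 mg/L.
After input A: C = (110·0.0362 + 0.28·1.6) / 110.3 = 0.04017 mg/L.
Over the 18 km reach to input B (t = 4.737e+04 s = 0.5482 d), decay gives C = 0.04017·exp(−0.086·0.5482) = 0.03832 mg/L.
41.7 µg/L = 0.0417 mg/L.
After input B: C = (110.3·0.03832 + 0.0567·0.0417) / 110.3 = 0.03832 mg/L.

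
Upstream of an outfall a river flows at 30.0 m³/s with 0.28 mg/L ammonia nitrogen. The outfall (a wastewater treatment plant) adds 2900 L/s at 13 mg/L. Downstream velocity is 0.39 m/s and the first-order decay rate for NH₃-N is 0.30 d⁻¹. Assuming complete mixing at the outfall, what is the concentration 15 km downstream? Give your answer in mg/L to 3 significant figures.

2900 L/s = 2.9 m³/s.
After complete mixing, C₀ = (2.9·13 + 30·0.28) / 32.9 = 1.401 mg/L.
Travel time t = 1.5e+04 m / 0.39 m/s = 3.846e+04 s = 0.4452 d.
C = 1.401·exp(−0.30·0.4452) = 1.401·0.875 = 1.226 mg/L.

1.23 mg/L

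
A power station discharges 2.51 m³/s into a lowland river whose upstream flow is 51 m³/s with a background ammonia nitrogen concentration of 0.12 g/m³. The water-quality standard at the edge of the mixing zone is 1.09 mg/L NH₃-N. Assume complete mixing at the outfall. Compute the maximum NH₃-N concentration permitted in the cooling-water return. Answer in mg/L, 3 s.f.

Mass balance: 1.09·53.51 = 2.51·Cₑ + 51·0.12.
Cₑ = (58.33 − 6.12) / 2.51 = 20.8 mg/L.

20.8 mg/L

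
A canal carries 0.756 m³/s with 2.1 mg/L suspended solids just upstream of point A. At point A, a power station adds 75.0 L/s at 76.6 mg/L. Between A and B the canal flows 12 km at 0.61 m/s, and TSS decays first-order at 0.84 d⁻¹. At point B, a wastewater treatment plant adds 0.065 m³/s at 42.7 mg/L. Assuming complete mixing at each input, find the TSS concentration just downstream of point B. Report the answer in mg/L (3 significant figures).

75.0 L/s = 0.075 m³/s.
After input A: C = (0.756·2.1 + 0.075·76.6) / 0.831 = 8.824 mg/L.
Over the 12 km reach to input B (t = 1.967e+04 s = 0.2277 d), decay gives C = 8.824·exp(−0.84·0.2277) = 7.288 mg/L.
After input B: C = (0.831·7.288 + 0.065·42.7) / 0.896 = 9.857 mg/L.

9.86 mg/L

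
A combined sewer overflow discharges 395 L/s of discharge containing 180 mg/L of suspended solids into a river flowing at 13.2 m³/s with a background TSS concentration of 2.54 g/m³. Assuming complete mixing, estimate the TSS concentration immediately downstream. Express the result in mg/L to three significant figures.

395 L/s = 0.395 m³/s.
Flow-weighted mixing gives C = (0.395·180 + 13.2·2.54) / (0.395 + 13.2) = 104.6/13.59 = 7.696 mg/L.

7.70 mg/L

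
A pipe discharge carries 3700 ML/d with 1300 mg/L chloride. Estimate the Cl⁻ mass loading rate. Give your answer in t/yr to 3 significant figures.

1.76e+06 t/yr

3700 ML/d = 42.82 m³/s.
Mass flux = Q·C = 42.82 m³/s × 1300 g/m³ = 5.567e+04 g/s.
= 5.567e+04 g/s × 31.56 = 1.757e+06 t/yr.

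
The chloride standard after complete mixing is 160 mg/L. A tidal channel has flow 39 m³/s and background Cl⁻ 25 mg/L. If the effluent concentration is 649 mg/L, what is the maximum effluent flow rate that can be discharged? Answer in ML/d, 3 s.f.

Mass balance at complete mixing: C_std·(Q_w + Q_r) = Q_w·C_e + Q_r·C_b.
Rearranging, Q_w = Q_r·(C_std − C_b)/(C_e − C_std) = 39·(160 − 25) / (649 − 160) = 10.77 m³/s.
= 930.3 ML/d.

930 ML/d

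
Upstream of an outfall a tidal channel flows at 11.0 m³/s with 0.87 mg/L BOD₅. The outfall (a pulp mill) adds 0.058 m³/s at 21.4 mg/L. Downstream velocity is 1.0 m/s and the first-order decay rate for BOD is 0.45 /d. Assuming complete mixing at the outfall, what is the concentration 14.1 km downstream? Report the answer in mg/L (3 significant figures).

After complete mixing, C₀ = (0.058·21.4 + 11·0.87) / 11.06 = 0.9777 mg/L.
Travel time t = 1.41e+04 m / 1.0 m/s = 1.41e+04 s = 0.1632 d.
C = 0.9777·exp(−0.45·0.1632) = 0.9777·0.9292 = 0.9085 mg/L.

0.908 mg/L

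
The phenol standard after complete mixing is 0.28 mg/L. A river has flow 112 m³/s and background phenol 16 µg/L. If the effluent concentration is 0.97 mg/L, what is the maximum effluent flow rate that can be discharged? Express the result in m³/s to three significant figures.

16 µg/L = 0.016 mg/L.
Mass balance at complete mixing: C_std·(Q_w + Q_r) = Q_w·C_e + Q_r·C_b.
Rearranging, Q_w = Q_r·(C_std − C_b)/(C_e − C_std) = 112·(0.28 − 0.016) / (0.97 − 0.28) = 42.85 m³/s.

42.9 m³/s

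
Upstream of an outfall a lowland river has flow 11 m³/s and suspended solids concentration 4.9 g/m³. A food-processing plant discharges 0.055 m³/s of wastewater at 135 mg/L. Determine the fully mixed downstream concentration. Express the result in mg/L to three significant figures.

5.55 mg/L

Conservation of mass across the mixing zone: C = (0.055·135 + 11·4.9) / (0.055 + 11) = 61.33/11.05 = 5.547 mg/L.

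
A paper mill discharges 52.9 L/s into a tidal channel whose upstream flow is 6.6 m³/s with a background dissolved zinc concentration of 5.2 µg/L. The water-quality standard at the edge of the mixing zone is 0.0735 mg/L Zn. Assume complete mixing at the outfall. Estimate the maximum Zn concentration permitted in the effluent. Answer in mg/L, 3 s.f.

52.9 L/s = 0.0529 m³/s.
5.2 µg/L = 0.0052 mg/L.
Mass balance: 0.0735·6.653 = 0.0529·Cₑ + 6.6·0.0052.
Cₑ = (0.489 − 0.03432) / 0.0529 = 8.595 mg/L.

8.59 mg/L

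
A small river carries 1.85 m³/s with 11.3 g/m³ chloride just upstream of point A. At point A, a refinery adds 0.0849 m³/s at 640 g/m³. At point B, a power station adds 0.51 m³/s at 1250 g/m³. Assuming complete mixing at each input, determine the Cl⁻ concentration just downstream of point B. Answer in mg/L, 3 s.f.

After input A: C = (1.85·11.3 + 0.0849·640) / 1.935 = 38.89 mg/L.
After input B: C = (1.935·38.89 + 0.51·1250) / 2.445 = 291.5 mg/L.

292 mg/L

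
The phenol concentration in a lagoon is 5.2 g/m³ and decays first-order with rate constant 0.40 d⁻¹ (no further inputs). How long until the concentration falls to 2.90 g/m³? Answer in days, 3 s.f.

t = ln(C₀/C)/k = ln(5.2/2.90)/0.40 = 0.5839/0.40 = 1.46 d.

1.46 d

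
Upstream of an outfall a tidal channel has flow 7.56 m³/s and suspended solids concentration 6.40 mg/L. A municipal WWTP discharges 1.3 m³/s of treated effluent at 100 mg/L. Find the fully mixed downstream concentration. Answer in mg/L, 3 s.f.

Conservation of mass across the mixing zone: C = (1.3·100 + 7.56·6.4) / (1.3 + 7.56) = 178.4/8.86 = 20.13 mg/L.

20.1 mg/L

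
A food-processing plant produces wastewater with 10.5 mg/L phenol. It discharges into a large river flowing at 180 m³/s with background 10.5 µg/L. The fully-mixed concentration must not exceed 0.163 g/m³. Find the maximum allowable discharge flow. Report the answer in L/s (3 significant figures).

2660 L/s

10.5 µg/L = 0.0105 mg/L.
Mass balance at complete mixing: C_std·(Q_w + Q_r) = Q_w·C_e + Q_r·C_b.
Rearranging, Q_w = Q_r·(C_std − C_b)/(C_e − C_std) = 180·(0.163 − 0.0105) / (10.5 − 0.163) = 2.656 m³/s.
= 2656 L/s.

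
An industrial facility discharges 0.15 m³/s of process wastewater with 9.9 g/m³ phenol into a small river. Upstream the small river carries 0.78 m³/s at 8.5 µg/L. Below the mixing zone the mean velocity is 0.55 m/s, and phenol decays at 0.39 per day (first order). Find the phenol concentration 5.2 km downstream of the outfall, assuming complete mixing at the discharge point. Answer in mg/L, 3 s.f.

1.54 mg/L

8.5 µg/L = 0.0085 mg/L.
After complete mixing, C₀ = (0.15·9.9 + 0.78·0.0085) / 0.93 = 1.604 mg/L.
Travel time t = 5200 m / 0.55 m/s = 9455 s = 0.1094 d.
C = 1.604·exp(−0.39·0.1094) = 1.604·0.9582 = 1.537 mg/L.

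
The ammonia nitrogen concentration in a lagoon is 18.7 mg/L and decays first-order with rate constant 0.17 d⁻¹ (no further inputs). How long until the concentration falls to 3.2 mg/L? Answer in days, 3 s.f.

t = ln(C₀/C)/k = ln(18.7/3.2)/0.17 = 1.765/0.17 = 10.38 d.

10.4 d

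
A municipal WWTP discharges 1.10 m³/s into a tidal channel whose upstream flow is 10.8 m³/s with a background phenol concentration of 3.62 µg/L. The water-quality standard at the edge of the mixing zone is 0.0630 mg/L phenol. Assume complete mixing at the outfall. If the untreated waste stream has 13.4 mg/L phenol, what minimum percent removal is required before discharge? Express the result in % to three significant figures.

95.2 %

3.62 µg/L = 0.00362 mg/L.
Mass balance: 0.063·11.9 = 1.1·Cₑ + 10.8·0.00362.
Cₑ = (0.7497 − 0.0391) / 1.1 = 0.646 mg/L.
Required removal = 1 − 0.646/13.4 = 95.18 %.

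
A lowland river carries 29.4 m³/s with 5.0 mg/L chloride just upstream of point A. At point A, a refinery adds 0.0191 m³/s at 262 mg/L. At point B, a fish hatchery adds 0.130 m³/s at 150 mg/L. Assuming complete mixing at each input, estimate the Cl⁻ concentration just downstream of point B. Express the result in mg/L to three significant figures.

After input A: C = (29.4·5 + 0.0191·262) / 29.42 = 5.167 mg/L.
After input B: C = (29.42·5.167 + 0.13·150) / 29.55 = 5.804 mg/L.

5.80 mg/L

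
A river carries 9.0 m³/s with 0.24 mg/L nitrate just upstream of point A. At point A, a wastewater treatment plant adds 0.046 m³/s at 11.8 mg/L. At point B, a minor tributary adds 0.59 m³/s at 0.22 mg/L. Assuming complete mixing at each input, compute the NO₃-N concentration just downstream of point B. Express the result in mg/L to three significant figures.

0.294 mg/L

After input A: C = (9·0.24 + 0.046·11.8) / 9.046 = 0.2988 mg/L.
After input B: C = (9.046·0.2988 + 0.59·0.22) / 9.636 = 0.294 mg/L.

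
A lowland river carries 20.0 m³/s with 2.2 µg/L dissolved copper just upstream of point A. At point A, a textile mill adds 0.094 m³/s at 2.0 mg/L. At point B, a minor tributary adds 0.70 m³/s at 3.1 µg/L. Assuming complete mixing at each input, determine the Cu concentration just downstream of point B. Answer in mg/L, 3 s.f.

2.2 µg/L = 0.0022 mg/L.
After input A: C = (20·0.0022 + 0.094·2) / 20.09 = 0.01155 mg/L.
3.1 µg/L = 0.0031 mg/L.
After input B: C = (20.09·0.01155 + 0.7·0.0031) / 20.79 = 0.01126 mg/L.

0.0113 mg/L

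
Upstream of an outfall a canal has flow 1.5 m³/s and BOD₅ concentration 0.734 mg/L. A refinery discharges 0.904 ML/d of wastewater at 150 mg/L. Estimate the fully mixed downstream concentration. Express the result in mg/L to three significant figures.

0.904 ML/d = 0.01046 m³/s.
Flow-weighted mixing gives C = (0.01046·150 + 1.5·0.734) / (0.01046 + 1.5) = 2.67/1.51 = 1.768 mg/L.

1.77 mg/L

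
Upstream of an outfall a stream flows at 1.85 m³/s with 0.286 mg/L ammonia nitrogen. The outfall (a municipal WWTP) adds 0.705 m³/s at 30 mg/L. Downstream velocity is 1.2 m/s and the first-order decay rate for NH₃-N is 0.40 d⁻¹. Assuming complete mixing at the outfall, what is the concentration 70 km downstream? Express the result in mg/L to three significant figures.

6.48 mg/L

After complete mixing, C₀ = (0.705·30 + 1.85·0.286) / 2.555 = 8.485 mg/L.
Travel time t = 7e+04 m / 1.2 m/s = 5.833e+04 s = 0.6752 d.
C = 8.485·exp(−0.40·0.6752) = 8.485·0.7633 = 6.477 mg/L.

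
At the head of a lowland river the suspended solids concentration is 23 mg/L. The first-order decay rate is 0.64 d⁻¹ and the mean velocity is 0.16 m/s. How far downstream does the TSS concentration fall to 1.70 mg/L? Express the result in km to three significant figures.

From C = C₀·e^(−kt), t = ln(C₀/C)/k = ln(23/1.70)/0.64 = 2.605/0.64 = 4.07 d.
Distance = v·t = 0.16 m/s × 3.517e+05 s = 5.627e+04 m = 56.27 km.

56.3 km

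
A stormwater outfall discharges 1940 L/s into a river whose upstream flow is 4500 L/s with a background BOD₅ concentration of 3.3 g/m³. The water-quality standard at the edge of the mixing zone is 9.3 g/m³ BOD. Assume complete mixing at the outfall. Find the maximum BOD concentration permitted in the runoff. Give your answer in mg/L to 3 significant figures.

1940 L/s = 1.94 m³/s.
4500 L/s = 4.5 m³/s.
Mass balance: 9.3·6.44 = 1.94·Cₑ + 4.5·3.3.
Cₑ = (59.89 − 14.85) / 1.94 = 23.22 mg/L.

23.2 mg/L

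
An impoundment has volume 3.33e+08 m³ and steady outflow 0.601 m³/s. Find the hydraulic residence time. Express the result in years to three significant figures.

Q = 0.601 m³/s × 3.156e+07 s/yr = 1.897e+07 m³/yr.
Hydraulic residence time τ = V/Q = 3.33e+08/1.897e+07 = 17.56 yr.

17.6 yr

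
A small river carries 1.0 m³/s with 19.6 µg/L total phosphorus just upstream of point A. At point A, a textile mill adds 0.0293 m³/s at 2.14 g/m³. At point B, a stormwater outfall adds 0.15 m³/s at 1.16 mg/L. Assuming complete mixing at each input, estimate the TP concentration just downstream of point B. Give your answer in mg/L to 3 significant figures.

19.6 µg/L = 0.0196 mg/L.
After input A: C = (1·0.0196 + 0.0293·2.14) / 1.029 = 0.07996 mg/L.
After input B: C = (1.029·0.07996 + 0.15·1.16) / 1.179 = 0.2173 mg/L.

0.217 mg/L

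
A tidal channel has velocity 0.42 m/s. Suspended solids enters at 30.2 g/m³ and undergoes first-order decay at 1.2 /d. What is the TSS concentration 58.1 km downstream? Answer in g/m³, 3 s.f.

4.42 g/m³

Travel time t = 58.1 km / 0.42 m/s = 5.81e+04/0.42 = 1.383e+05 s = 1.601 d.
First-order decay: C = 30.2·exp(−1.2·1.601) = 30.2·0.1464 = 4.422 g/m³.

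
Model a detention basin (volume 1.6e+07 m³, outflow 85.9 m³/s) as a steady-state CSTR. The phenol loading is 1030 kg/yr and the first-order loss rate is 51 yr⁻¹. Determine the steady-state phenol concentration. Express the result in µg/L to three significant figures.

0.292 µg/L

Outflow Q = 85.9 m³/s × 3.156e+07 s/yr = 2.711e+09 m³/yr.
Steady-state CSTR mass balance: W = Q·C + k·V·C, so C = W/(Q + kV).
Q + kV = 2.711e+09 + 51·1.6e+07 = 3.527e+09 m³/yr.
C = 1030/3.527e+09 = 2.92e-07 kg/m³ = 0.000292 mg/L = 0.292 µg/L.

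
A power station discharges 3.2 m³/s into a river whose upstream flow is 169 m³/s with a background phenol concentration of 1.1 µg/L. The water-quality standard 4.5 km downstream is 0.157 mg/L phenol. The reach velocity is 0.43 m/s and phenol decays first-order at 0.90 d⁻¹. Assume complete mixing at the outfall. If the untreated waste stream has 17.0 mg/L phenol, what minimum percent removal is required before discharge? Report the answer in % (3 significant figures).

1.1 µg/L = 0.0011 mg/L.
Travel time to the compliance point: t = 4500/0.43 = 1.047e+04 s = 0.1211 d; decay factor exp(−0.90·0.1211) = 0.8967.
So the concentration just after mixing may be at most 0.157/0.8967 = 0.1751 mg/L.
Mass balance: 0.1751·172.2 = 3.2·Cₑ + 169·0.0011.
Cₑ = (30.15 − 0.1859) / 3.2 = 9.364 mg/L.
Required removal = 1 − 9.364/17.0 = 44.92 %.

44.9 %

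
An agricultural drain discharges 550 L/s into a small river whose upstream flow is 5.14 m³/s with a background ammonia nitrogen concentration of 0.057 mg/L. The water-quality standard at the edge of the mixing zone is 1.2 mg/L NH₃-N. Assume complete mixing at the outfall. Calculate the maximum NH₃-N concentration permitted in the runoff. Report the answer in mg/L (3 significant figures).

11.9 mg/L

550 L/s = 0.55 m³/s.
Mass balance: 1.2·5.69 = 0.55·Cₑ + 5.14·0.057.
Cₑ = (6.828 − 0.293) / 0.55 = 11.88 mg/L.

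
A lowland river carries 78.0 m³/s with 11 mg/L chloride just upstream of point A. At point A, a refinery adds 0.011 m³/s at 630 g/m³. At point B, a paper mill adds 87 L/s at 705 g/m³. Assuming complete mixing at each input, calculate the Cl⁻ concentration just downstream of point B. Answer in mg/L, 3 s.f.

After input A: C = (78·11 + 0.011·630) / 78.01 = 11.09 mg/L.
87 L/s = 0.087 m³/s.
After input B: C = (78.01·11.09 + 0.087·705) / 78.1 = 11.86 mg/L.

11.9 mg/L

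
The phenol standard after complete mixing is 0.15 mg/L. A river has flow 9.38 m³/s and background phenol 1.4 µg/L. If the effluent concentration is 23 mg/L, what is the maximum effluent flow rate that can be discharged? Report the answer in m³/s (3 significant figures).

1.4 µg/L = 0.0014 mg/L.
Mass balance at complete mixing: C_std·(Q_w + Q_r) = Q_w·C_e + Q_r·C_b.
Rearranging, Q_w = Q_r·(C_std − C_b)/(C_e − C_std) = 9.38·(0.15 − 0.0014) / (23 − 0.15) = 0.061 m³/s.

0.0610 m³/s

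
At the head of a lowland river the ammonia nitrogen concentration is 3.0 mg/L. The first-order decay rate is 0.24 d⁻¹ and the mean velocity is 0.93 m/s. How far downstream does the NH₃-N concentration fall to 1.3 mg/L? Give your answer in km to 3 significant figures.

From C = C₀·e^(−kt), t = ln(C₀/C)/k = ln(3.0/1.3)/0.24 = 0.8362/0.24 = 3.484 d.
Distance = v·t = 0.93 m/s × 3.01e+05 s = 2.8e+05 m = 280 km.

280 km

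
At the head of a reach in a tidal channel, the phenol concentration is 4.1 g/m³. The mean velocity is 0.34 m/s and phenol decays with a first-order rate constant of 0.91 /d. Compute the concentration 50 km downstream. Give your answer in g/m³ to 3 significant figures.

Travel time t = 50 km / 0.34 m/s = 5e+04/0.34 = 1.471e+05 s = 1.702 d.
First-order decay: C = 4.1·exp(−0.91·1.702) = 4.1·0.2125 = 0.8712 g/m³.

0.871 g/m³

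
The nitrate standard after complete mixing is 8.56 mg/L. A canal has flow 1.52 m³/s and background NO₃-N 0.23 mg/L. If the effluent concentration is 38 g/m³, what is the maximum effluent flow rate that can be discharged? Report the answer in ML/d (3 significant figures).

37.2 ML/d

Mass balance at complete mixing: C_std·(Q_w + Q_r) = Q_w·C_e + Q_r·C_b.
Rearranging, Q_w = Q_r·(C_std − C_b)/(C_e − C_std) = 1.52·(8.56 − 0.23) / (38 − 8.56) = 0.4301 m³/s.
= 37.16 ML/d.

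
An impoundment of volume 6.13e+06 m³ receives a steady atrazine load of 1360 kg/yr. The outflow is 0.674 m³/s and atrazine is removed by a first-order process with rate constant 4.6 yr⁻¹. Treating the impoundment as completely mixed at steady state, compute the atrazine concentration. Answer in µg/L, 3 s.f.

Outflow Q = 0.674 m³/s × 3.156e+07 s/yr = 2.127e+07 m³/yr.
Steady-state CSTR mass balance: W = Q·C + k·V·C, so C = W/(Q + kV).
Q + kV = 2.127e+07 + 4.6·6.13e+06 = 4.947e+07 m³/yr.
C = 1360/4.947e+07 = 2.749e-05 kg/m³ = 0.02749 mg/L = 27.49 µg/L.

27.5 µg/L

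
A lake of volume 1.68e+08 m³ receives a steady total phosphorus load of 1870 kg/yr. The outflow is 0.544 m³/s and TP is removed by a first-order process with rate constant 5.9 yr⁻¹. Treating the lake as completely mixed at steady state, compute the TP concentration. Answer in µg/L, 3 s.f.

1.85 µg/L

Outflow Q = 0.544 m³/s × 3.156e+07 s/yr = 1.717e+07 m³/yr.
Steady-state CSTR mass balance: W = Q·C + k·V·C, so C = W/(Q + kV).
Q + kV = 1.717e+07 + 5.9·1.68e+08 = 1.008e+09 m³/yr.
C = 1870/1.008e+09 = 1.854e-06 kg/m³ = 0.001854 mg/L = 1.854 µg/L.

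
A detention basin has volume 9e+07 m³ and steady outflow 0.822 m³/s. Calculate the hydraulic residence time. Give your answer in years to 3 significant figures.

3.47 yr

Q = 0.822 m³/s × 3.156e+07 s/yr = 2.594e+07 m³/yr.
Hydraulic residence time τ = V/Q = 9e+07/2.594e+07 = 3.469 yr.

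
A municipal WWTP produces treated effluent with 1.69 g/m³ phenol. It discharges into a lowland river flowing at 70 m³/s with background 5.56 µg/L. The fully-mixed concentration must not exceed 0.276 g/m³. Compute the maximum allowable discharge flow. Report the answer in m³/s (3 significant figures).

13.4 m³/s

5.56 µg/L = 0.00556 mg/L.
Mass balance at complete mixing: C_std·(Q_w + Q_r) = Q_w·C_e + Q_r·C_b.
Rearranging, Q_w = Q_r·(C_std − C_b)/(C_e − C_std) = 70·(0.276 − 0.00556) / (1.69 − 0.276) = 13.39 m³/s.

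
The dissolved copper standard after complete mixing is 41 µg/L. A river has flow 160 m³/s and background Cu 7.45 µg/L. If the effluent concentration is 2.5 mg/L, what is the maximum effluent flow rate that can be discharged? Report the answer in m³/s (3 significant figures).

7.45 µg/L = 0.00745 mg/L.
41 µg/L = 0.041 mg/L.
Mass balance at complete mixing: C_std·(Q_w + Q_r) = Q_w·C_e + Q_r·C_b.
Rearranging, Q_w = Q_r·(C_std − C_b)/(C_e − C_std) = 160·(0.041 − 0.00745) / (2.5 − 0.041) = 2.183 m³/s.

2.18 m³/s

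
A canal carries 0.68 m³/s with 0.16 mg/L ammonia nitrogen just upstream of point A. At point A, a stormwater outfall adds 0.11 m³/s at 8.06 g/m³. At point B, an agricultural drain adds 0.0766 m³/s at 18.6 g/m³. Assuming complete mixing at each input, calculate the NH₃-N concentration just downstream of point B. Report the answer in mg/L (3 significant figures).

2.79 mg/L

After input A: C = (0.68·0.16 + 0.11·8.06) / 0.79 = 1.26 mg/L.
After input B: C = (0.79·1.26 + 0.0766·18.6) / 0.8666 = 2.793 mg/L.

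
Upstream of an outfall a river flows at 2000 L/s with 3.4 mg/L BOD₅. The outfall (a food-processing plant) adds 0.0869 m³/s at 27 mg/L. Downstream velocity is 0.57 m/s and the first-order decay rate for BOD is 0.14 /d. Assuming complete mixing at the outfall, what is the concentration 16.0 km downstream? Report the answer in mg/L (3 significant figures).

4.19 mg/L

2000 L/s = 2 m³/s.
After complete mixing, C₀ = (0.0869·27 + 2·3.4) / 2.087 = 4.383 mg/L.
Travel time t = 1.6e+04 m / 0.57 m/s = 2.807e+04 s = 0.3249 d.
C = 4.383·exp(−0.14·0.3249) = 4.383·0.9555 = 4.188 mg/L.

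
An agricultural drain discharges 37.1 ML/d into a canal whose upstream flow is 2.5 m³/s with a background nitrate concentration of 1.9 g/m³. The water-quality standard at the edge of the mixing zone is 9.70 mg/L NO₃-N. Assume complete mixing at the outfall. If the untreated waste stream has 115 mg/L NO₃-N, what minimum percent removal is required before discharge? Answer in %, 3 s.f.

37.1 ML/d = 0.4294 m³/s.
Mass balance: 9.7·2.929 = 0.4294·Cₑ + 2.5·1.9.
Cₑ = (28.42 − 4.75) / 0.4294 = 55.11 mg/L.
Required removal = 1 − 55.11/115 = 52.08 %.

52.1 %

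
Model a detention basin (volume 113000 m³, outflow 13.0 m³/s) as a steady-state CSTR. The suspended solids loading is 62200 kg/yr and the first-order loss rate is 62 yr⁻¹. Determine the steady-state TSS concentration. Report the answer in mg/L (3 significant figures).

Outflow Q = 13.0 m³/s × 3.156e+07 s/yr = 4.102e+08 m³/yr.
Steady-state CSTR mass balance: W = Q·C + k·V·C, so C = W/(Q + kV).
Q + kV = 4.102e+08 + 62·113000 = 4.173e+08 m³/yr.
C = 62200/4.173e+08 = 0.0001491 kg/m³ = 0.1491 mg/L.

0.149 mg/L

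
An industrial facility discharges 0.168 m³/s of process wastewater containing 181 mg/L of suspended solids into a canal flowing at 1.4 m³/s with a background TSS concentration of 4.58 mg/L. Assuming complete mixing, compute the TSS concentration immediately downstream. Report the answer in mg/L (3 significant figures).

Conservation of mass across the mixing zone: C = (0.168·181 + 1.4·4.58) / (0.168 + 1.4) = 36.82/1.568 = 23.48 mg/L.

23.5 mg/L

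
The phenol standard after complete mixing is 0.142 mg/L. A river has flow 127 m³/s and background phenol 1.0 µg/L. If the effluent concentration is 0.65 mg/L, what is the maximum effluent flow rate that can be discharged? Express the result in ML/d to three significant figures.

3050 ML/d

1.0 µg/L = 0.001 mg/L.
Mass balance at complete mixing: C_std·(Q_w + Q_r) = Q_w·C_e + Q_r·C_b.
Rearranging, Q_w = Q_r·(C_std − C_b)/(C_e − C_std) = 127·(0.142 − 0.001) / (0.65 − 0.142) = 35.25 m³/s.
= 3046 ML/d.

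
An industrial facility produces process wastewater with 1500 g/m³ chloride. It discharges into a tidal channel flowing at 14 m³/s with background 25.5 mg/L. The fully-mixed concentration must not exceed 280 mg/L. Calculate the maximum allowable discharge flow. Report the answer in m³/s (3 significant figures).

2.92 m³/s

Mass balance at complete mixing: C_std·(Q_w + Q_r) = Q_w·C_e + Q_r·C_b.
Rearranging, Q_w = Q_r·(C_std − C_b)/(C_e − C_std) = 14·(280 − 25.5) / (1500 − 280) = 2.92 m³/s.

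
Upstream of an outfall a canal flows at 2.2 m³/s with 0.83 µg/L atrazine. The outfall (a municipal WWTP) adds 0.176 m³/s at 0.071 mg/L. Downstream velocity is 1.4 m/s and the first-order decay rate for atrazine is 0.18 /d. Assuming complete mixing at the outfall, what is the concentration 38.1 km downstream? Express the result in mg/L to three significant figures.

0.00570 mg/L

0.83 µg/L = 0.00083 mg/L.
After complete mixing, C₀ = (0.176·0.071 + 2.2·0.00083) / 2.376 = 0.006028 mg/L.
Travel time t = 3.81e+04 m / 1.4 m/s = 2.721e+04 s = 0.315 d.
C = 0.006028·exp(−0.18·0.315) = 0.006028·0.9449 = 0.005696 mg/L.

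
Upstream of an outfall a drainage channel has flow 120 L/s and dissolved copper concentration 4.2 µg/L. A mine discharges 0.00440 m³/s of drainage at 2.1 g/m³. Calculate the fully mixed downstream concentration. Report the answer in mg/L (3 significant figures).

120 L/s = 0.12 m³/s.
4.2 µg/L = 0.0042 mg/L.
Conservation of mass across the mixing zone: C = (0.0044·2.1 + 0.12·0.0042) / (0.0044 + 0.12) = 0.009744/0.1244 = 0.07833 mg/L.

0.0783 mg/L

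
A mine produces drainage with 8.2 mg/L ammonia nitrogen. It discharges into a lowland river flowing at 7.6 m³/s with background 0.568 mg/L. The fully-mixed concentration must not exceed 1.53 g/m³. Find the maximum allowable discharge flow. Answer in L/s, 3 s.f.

1100 L/s

Mass balance at complete mixing: C_std·(Q_w + Q_r) = Q_w·C_e + Q_r·C_b.
Rearranging, Q_w = Q_r·(C_std − C_b)/(C_e − C_std) = 7.6·(1.53 − 0.568) / (8.2 − 1.53) = 1.096 m³/s.
= 1096 L/s.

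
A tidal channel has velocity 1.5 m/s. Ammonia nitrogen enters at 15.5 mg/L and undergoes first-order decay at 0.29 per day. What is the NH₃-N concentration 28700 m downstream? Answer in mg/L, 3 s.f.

Travel time t = 28700 m / 1.5 m/s = 2.87e+04/1.5 = 1.913e+04 s = 0.2215 d.
First-order decay: C = 15.5·exp(−0.29·0.2215) = 15.5·0.9378 = 14.54 mg/L.

14.5 mg/L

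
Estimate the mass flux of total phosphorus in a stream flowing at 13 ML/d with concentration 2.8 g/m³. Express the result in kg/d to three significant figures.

13 ML/d = 0.1505 m³/s.
Mass flux = Q·C = 0.1505 m³/s × 2.8 g/m³ = 0.4213 g/s.
= 0.4213 g/s × 86.4 = 36.4 kg/d.

36.4 kg/d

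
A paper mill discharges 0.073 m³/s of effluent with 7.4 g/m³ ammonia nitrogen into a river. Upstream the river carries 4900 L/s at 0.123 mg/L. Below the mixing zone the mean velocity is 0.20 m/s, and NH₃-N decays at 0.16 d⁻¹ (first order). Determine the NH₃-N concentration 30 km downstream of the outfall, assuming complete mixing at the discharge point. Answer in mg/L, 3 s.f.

4900 L/s = 4.9 m³/s.
After complete mixing, C₀ = (0.073·7.4 + 4.9·0.123) / 4.973 = 0.2298 mg/L.
Travel time t = 3e+04 m / 0.20 m/s = 1.5e+05 s = 1.736 d.
C = 0.2298·exp(−0.16·1.736) = 0.2298·0.7575 = 0.1741 mg/L.

0.174 mg/L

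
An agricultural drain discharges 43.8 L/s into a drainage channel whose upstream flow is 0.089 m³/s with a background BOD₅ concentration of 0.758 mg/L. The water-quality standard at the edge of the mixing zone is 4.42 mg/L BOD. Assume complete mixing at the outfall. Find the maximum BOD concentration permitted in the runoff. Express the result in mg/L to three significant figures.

11.9 mg/L

43.8 L/s = 0.0438 m³/s.
Mass balance: 4.42·0.1328 = 0.0438·Cₑ + 0.089·0.758.
Cₑ = (0.587 − 0.06746) / 0.0438 = 11.86 mg/L.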